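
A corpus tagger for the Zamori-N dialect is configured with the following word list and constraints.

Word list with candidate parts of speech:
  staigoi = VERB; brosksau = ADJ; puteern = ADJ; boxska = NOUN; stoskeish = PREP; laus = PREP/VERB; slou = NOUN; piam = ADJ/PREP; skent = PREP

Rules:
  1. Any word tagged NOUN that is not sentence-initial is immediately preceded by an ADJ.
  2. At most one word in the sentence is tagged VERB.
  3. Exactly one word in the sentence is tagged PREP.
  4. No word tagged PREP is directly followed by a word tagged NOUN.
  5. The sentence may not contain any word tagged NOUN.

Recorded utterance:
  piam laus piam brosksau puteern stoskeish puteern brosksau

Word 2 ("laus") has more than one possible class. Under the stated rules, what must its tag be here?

VERB

Candidates per position — 1:piam {ADJ,PREP}; 2:laus {PREP,VERB}; 3:piam {ADJ,PREP}; 4:brosksau {ADJ}; 5:puteern {ADJ}; 6:stoskeish {PREP}; 7:puteern {ADJ}; 8:brosksau {ADJ}.
Word 1 cannot be PREP — rule 3 would then fail for every completion. It is ADJ.
Word 2 cannot be PREP — rule 3 would then fail for every completion. It is VERB.
Word 3 cannot be PREP — rule 3 would then fail for every completion. It is ADJ.
The only consistent sequence is: ADJ VERB ADJ ADJ ADJ PREP ADJ ADJ.
Checking: rule 1 holds; rule 2 holds; rule 3 holds; rule 4 holds; rule 5 holds.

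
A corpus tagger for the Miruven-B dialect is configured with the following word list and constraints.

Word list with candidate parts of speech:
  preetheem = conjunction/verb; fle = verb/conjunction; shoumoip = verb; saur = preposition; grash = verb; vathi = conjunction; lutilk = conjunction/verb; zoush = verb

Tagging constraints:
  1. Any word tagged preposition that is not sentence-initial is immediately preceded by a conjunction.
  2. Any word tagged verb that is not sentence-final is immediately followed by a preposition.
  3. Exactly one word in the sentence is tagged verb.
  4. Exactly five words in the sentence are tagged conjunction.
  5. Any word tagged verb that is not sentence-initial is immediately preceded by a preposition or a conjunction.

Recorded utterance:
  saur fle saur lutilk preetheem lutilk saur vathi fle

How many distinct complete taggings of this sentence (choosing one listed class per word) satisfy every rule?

1

Candidates per position — 1:saur {preposition}; 2:fle {verb,conjunction}; 3:saur {preposition}; 4:lutilk {conjunction,verb}; 5:preetheem {conjunction,verb}; 6:lutilk {conjunction,verb}; 7:saur {preposition}; 8:vathi {conjunction}; 9:fle {verb,conjunction}.
There are 32 candidate sequences in total.
The sequences that satisfy every rule: preposition conjunction preposition conjunction conjunction conjunction preposition conjunction verb.
Count = 1.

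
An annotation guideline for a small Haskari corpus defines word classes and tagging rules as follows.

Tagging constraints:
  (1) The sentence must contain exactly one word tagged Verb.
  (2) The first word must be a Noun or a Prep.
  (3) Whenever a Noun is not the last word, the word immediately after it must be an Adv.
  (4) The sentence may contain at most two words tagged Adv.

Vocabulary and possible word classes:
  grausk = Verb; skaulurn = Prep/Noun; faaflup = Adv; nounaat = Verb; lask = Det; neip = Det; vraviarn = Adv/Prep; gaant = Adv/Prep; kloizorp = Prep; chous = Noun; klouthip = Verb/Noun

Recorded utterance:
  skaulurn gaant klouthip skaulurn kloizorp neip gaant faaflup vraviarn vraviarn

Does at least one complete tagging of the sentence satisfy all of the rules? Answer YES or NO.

YES

Candidates per position — 1:skaulurn {Prep,Noun}; 2:gaant {Adv,Prep}; 3:klouthip {Verb,Noun}; 4:skaulurn {Prep,Noun}; 5:kloizorp {Prep}; 6:neip {Det}; 7:gaant {Adv,Prep}; 8:faaflup {Adv}; 9:vraviarn {Adv,Prep}; 10:vraviarn {Adv,Prep}.
One satisfying assignment: Noun Adv Verb Prep Prep Det Prep Adv Prep Prep.
Rule-by-rule: rule 1 ✓; rule 2 ✓; rule 3 ✓; rule 4 ✓.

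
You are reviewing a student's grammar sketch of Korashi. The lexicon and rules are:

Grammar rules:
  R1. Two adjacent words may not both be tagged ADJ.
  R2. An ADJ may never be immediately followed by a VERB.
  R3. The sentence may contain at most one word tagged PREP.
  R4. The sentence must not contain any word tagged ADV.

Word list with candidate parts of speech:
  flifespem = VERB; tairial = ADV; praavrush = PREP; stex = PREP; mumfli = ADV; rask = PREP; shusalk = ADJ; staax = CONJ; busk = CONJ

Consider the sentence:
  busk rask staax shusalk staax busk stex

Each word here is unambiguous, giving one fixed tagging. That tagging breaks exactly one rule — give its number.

Fixed tagging: CONJ PREP CONJ ADJ CONJ CONJ PREP.
Checking each rule: R1 pass, R2 pass, R3 fail, R4 pass.
Only rule 3 fails.

3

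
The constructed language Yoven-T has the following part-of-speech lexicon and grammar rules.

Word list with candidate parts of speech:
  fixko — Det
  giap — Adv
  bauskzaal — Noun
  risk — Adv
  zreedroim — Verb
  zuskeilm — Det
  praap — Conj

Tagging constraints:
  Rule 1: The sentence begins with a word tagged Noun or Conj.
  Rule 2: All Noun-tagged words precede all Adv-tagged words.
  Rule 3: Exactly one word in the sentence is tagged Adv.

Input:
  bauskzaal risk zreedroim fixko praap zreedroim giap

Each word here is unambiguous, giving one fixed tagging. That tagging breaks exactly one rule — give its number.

3

Fixed tagging: Noun Adv Verb Det Conj Verb Adv.
Applying the rules: R1 ok, R2 ok, R3 fails.
Only rule 3 fails.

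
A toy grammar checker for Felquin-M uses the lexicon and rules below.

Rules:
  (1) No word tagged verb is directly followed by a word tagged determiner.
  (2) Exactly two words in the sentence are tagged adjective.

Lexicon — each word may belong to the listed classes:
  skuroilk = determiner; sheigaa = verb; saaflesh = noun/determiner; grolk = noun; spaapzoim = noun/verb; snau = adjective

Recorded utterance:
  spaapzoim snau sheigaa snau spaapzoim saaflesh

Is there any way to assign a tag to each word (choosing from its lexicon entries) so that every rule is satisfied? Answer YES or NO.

YES

Candidates per position — 1:spaapzoim {noun,verb}; 2:snau {adjective}; 3:sheigaa {verb}; 4:snau {adjective}; 5:spaapzoim {noun,verb}; 6:saaflesh {noun,determiner}.
One satisfying assignment: verb adjective verb adjective noun noun.
Rule-by-rule: rule 1 ✓; rule 2 ✓.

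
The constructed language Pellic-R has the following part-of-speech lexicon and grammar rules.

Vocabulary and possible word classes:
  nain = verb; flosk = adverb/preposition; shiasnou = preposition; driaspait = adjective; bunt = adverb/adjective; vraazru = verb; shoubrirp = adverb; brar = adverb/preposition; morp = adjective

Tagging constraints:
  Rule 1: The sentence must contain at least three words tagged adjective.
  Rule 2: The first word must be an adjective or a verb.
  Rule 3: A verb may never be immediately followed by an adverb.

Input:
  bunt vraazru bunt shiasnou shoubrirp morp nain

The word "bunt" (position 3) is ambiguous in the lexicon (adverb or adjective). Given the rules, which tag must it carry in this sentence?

adjective

Candidates per position — 1:bunt {adverb,adjective}; 2:vraazru {verb}; 3:bunt {adverb,adjective}; 4:shiasnou {preposition}; 5:shoubrirp {adverb}; 6:morp {adjective}; 7:nain {verb}.
If word 1 were adverb, no tagging could satisfy rule 1; so word 1 is adjective.
If word 3 were adverb, no tagging could satisfy rule 1; so word 3 is adjective.
The unique satisfying tagging is: adjective verb adjective preposition adverb adjective verb.
Checking: rule 1 satisfied; rule 2 satisfied; rule 3 satisfied.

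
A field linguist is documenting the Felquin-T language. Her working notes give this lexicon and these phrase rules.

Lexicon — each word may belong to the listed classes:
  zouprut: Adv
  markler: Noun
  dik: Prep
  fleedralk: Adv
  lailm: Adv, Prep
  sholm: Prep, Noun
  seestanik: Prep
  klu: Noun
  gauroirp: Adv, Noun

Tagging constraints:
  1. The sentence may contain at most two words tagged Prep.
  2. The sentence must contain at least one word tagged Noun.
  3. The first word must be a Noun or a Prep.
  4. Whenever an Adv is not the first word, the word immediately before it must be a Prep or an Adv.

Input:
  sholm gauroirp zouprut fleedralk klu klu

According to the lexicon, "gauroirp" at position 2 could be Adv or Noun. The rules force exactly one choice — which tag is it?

Candidates per position — 1:sholm {Prep,Noun}; 2:gauroirp {Adv,Noun}; 3:zouprut {Adv}; 4:fleedralk {Adv}; 5:klu {Noun}; 6:klu {Noun}.
Word 1 cannot be Noun — rule 4 would then fail for every completion. It is Prep.
Word 2 cannot be Noun — rule 4 would then fail for every completion. It is Adv.
So the tagging must be: Prep Adv Adv Adv Noun Noun.
Rule-by-rule: rule 1 satisfied; rule 2 satisfied; rule 3 satisfied; rule 4 satisfied.

Adv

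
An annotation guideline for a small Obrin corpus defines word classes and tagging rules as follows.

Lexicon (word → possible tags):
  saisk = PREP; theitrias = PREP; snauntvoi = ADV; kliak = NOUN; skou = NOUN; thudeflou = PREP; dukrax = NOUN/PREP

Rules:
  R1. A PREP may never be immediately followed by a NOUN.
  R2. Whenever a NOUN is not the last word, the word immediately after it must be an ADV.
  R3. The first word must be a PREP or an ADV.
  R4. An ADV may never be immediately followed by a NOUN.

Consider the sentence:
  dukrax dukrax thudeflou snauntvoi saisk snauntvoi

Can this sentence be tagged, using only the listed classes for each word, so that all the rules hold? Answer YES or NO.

Candidates per position — 1:dukrax {NOUN,PREP}; 2:dukrax {NOUN,PREP}; 3:thudeflou {PREP}; 4:snauntvoi {ADV}; 5:saisk {PREP}; 6:snauntvoi {ADV}.
One satisfying assignment: PREP PREP PREP ADV PREP ADV.
Checking: rule 1 ✓; rule 2 ✓; rule 3 ✓; rule 4 ✓.

YES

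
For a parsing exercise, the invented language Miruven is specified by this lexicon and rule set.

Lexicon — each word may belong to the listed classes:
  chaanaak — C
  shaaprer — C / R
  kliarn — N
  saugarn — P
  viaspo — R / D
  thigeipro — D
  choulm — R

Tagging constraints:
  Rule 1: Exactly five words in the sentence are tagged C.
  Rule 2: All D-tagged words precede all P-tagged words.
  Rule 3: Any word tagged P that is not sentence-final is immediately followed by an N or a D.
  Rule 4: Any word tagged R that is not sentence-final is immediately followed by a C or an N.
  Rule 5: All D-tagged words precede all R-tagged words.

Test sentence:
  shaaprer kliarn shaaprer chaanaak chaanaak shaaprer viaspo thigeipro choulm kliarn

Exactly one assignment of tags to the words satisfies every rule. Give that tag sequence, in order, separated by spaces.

Candidates per position — 1:shaaprer {C,R}; 2:kliarn {N}; 3:shaaprer {C,R}; 4:chaanaak {C}; 5:chaanaak {C}; 6:shaaprer {C,R}; 7:viaspo {R,D}; 8:thigeipro {D}; 9:choulm {R}; 10:kliarn {N}.
Word 1 cannot be R — rule 1 would then fail for every completion. It is C.
Word 3 cannot be R — rule 1 would then fail for every completion. It is C.
Word 6 cannot be R — rule 1 would then fail for every completion. It is C.
Word 7 cannot be R — rule 4 would then fail for every completion. It is D.
The unique satisfying tagging is: C N C C C C D D R N.
Rule-by-rule: rule 1 ✓; rule 2 ✓; rule 3 ✓; rule 4 ✓; rule 5 ✓.

C N C C C C D D R N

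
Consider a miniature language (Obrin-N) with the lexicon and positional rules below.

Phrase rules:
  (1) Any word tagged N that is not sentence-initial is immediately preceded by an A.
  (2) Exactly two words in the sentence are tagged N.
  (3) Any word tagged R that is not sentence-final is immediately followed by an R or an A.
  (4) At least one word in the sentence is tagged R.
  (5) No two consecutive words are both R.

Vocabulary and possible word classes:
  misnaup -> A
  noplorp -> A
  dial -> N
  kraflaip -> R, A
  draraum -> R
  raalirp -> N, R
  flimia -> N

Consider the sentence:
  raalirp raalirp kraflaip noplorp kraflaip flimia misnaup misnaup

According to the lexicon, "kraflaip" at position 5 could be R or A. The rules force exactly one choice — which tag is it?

A

Candidates per position — 1:raalirp {N,R}; 2:raalirp {N,R}; 3:kraflaip {R,A}; 4:noplorp {A}; 5:kraflaip {R,A}; 6:flimia {N}; 7:misnaup {A}; 8:misnaup {A}.
At position 2, choosing N makes rule 1 impossible to satisfy; hence R.
At position 3, choosing R makes rule 5 impossible to satisfy; hence A.
At position 5, choosing R makes rule 1 impossible to satisfy; hence A.
At position 1, choosing R makes rule 2 impossible to satisfy; hence N.
The only consistent sequence is: N R A A A N A A.
Verifying each rule — rule 1 ✓; rule 2 ✓; rule 3 ✓; rule 4 ✓; rule 5 ✓.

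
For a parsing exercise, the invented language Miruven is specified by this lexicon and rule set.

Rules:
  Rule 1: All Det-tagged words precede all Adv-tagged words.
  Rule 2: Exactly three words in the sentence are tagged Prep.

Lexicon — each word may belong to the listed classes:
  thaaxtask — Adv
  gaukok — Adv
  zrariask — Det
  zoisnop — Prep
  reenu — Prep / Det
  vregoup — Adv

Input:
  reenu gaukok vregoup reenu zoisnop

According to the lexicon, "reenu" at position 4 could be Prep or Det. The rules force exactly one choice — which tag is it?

Prep

Candidates per position — 1:reenu {Prep,Det}; 2:gaukok {Adv}; 3:vregoup {Adv}; 4:reenu {Prep,Det}; 5:zoisnop {Prep}.
If word 1 were Det, no tagging could satisfy rule 2; so word 1 is Prep.
If word 4 were Det, no tagging could satisfy rule 1; so word 4 is Prep.
The only consistent sequence is: Prep Adv Adv Prep Prep.
Check: rule 1 ✓; rule 2 ✓.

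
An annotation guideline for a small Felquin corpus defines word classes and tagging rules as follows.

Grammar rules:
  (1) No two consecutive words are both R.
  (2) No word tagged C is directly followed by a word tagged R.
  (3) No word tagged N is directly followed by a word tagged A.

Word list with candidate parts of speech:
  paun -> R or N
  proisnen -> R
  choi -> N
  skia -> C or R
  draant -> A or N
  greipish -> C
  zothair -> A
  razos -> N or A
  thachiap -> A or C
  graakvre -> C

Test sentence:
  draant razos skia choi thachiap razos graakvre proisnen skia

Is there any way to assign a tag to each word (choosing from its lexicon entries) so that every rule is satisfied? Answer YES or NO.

Candidates per position — 1:draant {A,N}; 2:razos {N,A}; 3:skia {C,R}; 4:choi {N}; 5:thachiap {A,C}; 6:razos {N,A}; 7:graakvre {C}; 8:proisnen {R}; 9:skia {C,R}.
Rule 2 cannot be satisfied by any choice of tags from the lexicon.
So there is no consistent tagging.

NO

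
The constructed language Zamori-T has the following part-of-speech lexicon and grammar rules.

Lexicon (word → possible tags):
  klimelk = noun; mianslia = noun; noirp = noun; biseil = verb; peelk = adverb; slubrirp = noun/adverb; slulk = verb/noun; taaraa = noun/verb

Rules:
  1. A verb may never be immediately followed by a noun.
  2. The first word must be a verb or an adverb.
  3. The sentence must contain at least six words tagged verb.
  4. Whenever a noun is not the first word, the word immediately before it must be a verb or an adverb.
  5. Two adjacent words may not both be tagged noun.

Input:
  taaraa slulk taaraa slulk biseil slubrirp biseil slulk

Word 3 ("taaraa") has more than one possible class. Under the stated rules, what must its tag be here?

verb

Candidates per position — 1:taaraa {noun,verb}; 2:slulk {verb,noun}; 3:taaraa {noun,verb}; 4:slulk {verb,noun}; 5:biseil {verb}; 6:slubrirp {noun,adverb}; 7:biseil {verb}; 8:slulk {verb,noun}.
Word 1 cannot be noun — rule 2 would then fail for every completion. It is verb.
Word 2 cannot be noun — rule 1 would then fail for every completion. It is verb.
Word 3 cannot be noun — rule 1 would then fail for every completion. It is verb.
Word 4 cannot be noun — rule 1 would then fail for every completion. It is verb.
Word 6 cannot be noun — rule 1 would then fail for every completion. It is adverb.
Word 8 cannot be noun — rule 1 would then fail for every completion. It is verb.
The unique satisfying tagging is: verb verb verb verb verb adverb verb verb.
Verifying each rule — rule 1 satisfied; rule 2 satisfied; rule 3 satisfied; rule 4 satisfied; rule 5 satisfied.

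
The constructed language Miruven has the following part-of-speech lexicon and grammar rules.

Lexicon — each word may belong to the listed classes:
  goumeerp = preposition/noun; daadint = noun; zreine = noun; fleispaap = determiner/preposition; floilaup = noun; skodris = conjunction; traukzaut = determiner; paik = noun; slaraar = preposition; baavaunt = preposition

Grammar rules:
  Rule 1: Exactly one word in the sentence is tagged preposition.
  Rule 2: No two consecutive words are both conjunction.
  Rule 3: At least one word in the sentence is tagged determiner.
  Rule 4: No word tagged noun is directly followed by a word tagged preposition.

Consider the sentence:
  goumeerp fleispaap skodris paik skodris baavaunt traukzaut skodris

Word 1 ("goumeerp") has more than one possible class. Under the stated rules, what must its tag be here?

noun

Candidates per position — 1:goumeerp {preposition,noun}; 2:fleispaap {determiner,preposition}; 3:skodris {conjunction}; 4:paik {noun}; 5:skodris {conjunction}; 6:baavaunt {preposition}; 7:traukzaut {determiner}; 8:skodris {conjunction}.
At position 1, choosing preposition makes rule 1 impossible to satisfy; hence noun.
At position 2, choosing preposition makes rule 1 impossible to satisfy; hence determiner.
The only consistent sequence is: noun determiner conjunction noun conjunction preposition determiner conjunction.
Checking: rule 1 ✓; rule 2 ✓; rule 3 ✓; rule 4 ✓.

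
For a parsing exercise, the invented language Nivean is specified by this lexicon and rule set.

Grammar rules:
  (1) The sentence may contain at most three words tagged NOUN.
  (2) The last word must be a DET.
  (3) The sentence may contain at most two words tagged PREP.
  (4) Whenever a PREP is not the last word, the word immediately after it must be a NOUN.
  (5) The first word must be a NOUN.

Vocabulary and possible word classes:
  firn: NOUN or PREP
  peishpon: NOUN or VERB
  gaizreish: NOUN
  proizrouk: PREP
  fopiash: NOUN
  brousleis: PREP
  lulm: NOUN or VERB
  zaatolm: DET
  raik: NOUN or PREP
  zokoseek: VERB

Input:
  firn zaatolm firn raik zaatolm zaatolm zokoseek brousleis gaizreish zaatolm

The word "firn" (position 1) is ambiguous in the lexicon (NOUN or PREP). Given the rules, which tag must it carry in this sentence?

NOUN

Candidates per position — 1:firn {NOUN,PREP}; 2:zaatolm {DET}; 3:firn {NOUN,PREP}; 4:raik {NOUN,PREP}; 5:zaatolm {DET}; 6:zaatolm {DET}; 7:zokoseek {VERB}; 8:brousleis {PREP}; 9:gaizreish {NOUN}; 10:zaatolm {DET}.
Word 1 cannot be PREP — rule 4 would then fail for every completion. It is NOUN.
Word 4 cannot be PREP — rule 4 would then fail for every completion. It is NOUN.
Word 3 cannot be NOUN — rule 1 would then fail for every completion. It is PREP.
That leaves exactly one tagging: NOUN DET PREP NOUN DET DET VERB PREP NOUN DET.
Verifying each rule — rule 1 ✓; rule 2 ✓; rule 3 ✓; rule 4 ✓; rule 5 ✓.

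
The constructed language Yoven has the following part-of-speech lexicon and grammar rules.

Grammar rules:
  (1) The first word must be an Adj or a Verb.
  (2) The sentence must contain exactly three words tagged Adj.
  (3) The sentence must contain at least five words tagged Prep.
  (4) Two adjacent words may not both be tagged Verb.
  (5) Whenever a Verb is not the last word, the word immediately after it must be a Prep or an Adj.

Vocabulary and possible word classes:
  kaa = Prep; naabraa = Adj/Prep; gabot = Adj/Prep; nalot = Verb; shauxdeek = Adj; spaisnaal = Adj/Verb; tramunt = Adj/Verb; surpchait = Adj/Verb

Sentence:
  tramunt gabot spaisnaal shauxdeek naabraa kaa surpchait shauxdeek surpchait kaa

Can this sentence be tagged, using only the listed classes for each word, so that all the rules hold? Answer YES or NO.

NO

Candidates per position — 1:tramunt {Adj,Verb}; 2:gabot {Adj,Prep}; 3:spaisnaal {Adj,Verb}; 4:shauxdeek {Adj}; 5:naabraa {Adj,Prep}; 6:kaa {Prep}; 7:surpchait {Adj,Verb}; 8:shauxdeek {Adj}; 9:surpchait {Adj,Verb}; 10:kaa {Prep}.
Rule 3 cannot be satisfied by any choice of tags from the lexicon.
So there is no consistent tagging.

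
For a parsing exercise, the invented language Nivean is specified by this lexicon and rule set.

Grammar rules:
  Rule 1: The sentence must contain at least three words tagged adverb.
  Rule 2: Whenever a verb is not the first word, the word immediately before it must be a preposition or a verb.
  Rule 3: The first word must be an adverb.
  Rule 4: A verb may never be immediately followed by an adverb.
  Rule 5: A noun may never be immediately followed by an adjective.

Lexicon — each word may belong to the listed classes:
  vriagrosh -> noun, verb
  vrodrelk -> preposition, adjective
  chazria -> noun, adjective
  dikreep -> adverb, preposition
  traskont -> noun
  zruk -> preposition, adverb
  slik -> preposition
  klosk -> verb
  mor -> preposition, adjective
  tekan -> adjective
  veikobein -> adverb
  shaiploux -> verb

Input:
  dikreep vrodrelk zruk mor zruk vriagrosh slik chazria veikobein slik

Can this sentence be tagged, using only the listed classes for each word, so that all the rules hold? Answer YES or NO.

YES

Candidates per position — 1:dikreep {adverb,preposition}; 2:vrodrelk {preposition,adjective}; 3:zruk {preposition,adverb}; 4:mor {preposition,adjective}; 5:zruk {preposition,adverb}; 6:vriagrosh {noun,verb}; 7:slik {preposition}; 8:chazria {noun,adjective}; 9:veikobein {adverb}; 10:slik {preposition}.
One satisfying assignment: adverb adjective adverb adjective preposition noun preposition adjective adverb preposition.
Checking: rule 1 holds; rule 2 holds; rule 3 holds; rule 4 holds; rule 5 holds.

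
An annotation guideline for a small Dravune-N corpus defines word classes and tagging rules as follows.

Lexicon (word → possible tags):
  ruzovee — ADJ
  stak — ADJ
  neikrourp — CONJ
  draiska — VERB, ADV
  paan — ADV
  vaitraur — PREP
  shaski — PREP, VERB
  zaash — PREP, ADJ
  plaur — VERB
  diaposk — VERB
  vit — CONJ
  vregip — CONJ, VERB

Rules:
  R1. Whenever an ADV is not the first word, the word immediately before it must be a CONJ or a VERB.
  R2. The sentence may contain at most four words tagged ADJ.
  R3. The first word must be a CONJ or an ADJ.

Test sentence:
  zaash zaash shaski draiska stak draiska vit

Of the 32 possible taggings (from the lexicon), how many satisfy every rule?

6

Candidates per position — 1:zaash {PREP,ADJ}; 2:zaash {PREP,ADJ}; 3:shaski {PREP,VERB}; 4:draiska {VERB,ADV}; 5:stak {ADJ}; 6:draiska {VERB,ADV}; 7:vit {CONJ}.
There are 32 candidate sequences in total.
Checking each against the rules leaves 6 sequences.
Count = 6.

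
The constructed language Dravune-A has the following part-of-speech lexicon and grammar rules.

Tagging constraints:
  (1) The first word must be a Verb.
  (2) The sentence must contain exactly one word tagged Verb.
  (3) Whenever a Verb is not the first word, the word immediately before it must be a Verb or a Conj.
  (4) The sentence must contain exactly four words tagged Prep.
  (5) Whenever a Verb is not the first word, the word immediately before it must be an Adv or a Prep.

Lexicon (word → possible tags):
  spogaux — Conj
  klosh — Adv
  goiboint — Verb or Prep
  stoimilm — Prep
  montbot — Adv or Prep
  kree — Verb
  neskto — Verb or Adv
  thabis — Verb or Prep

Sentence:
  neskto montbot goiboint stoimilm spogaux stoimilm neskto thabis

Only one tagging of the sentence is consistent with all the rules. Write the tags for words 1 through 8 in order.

Candidates per position — 1:neskto {Verb,Adv}; 2:montbot {Adv,Prep}; 3:goiboint {Verb,Prep}; 4:stoimilm {Prep}; 5:spogaux {Conj}; 6:stoimilm {Prep}; 7:neskto {Verb,Adv}; 8:thabis {Verb,Prep}.
Position 1: Adv is ruled out by rule 1; that leaves Verb.
Position 3: Verb is ruled out by rule 2; that leaves Prep.
Position 7: Verb is ruled out by rule 2; that leaves Adv.
Position 8: Verb is ruled out by rule 2; that leaves Prep.
Position 2: Prep is ruled out by rule 4; that leaves Adv.
That leaves exactly one tagging: Verb Adv Prep Prep Conj Prep Adv Prep.
Check: rule 1 satisfied; rule 2 satisfied; rule 3 satisfied; rule 4 satisfied; rule 5 satisfied.

Verb Adv Prep Prep Conj Prep Adv Prep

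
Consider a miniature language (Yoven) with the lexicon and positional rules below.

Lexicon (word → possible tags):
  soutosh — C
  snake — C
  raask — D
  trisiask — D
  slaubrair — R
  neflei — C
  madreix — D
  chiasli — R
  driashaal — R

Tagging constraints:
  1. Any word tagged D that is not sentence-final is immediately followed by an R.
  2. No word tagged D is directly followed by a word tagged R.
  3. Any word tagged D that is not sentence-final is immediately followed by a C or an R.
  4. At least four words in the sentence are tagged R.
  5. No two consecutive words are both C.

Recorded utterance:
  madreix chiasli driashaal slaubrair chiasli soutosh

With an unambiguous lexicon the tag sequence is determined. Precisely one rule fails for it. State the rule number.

2

Fixed tagging: D R R R R C.
Checking each rule: R1 ✓, R2 ✗, R3 ✓, R4 ✓, R5 ✓.
Only rule 2 fails.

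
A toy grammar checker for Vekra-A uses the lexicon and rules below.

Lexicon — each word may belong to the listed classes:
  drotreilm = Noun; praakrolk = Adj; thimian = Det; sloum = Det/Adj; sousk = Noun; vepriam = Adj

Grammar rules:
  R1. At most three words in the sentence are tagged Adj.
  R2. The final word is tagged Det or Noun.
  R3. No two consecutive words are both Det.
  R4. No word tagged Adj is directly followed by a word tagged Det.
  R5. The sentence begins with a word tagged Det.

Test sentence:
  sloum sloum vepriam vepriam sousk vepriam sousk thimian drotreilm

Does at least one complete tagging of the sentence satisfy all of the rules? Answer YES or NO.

NO

Candidates per position — 1:sloum {Det,Adj}; 2:sloum {Det,Adj}; 3:vepriam {Adj}; 4:vepriam {Adj}; 5:sousk {Noun}; 6:vepriam {Adj}; 7:sousk {Noun}; 8:thimian {Det}; 9:drotreilm {Noun}.
Every candidate sequence violates at least one rule; no consistent tagging exists.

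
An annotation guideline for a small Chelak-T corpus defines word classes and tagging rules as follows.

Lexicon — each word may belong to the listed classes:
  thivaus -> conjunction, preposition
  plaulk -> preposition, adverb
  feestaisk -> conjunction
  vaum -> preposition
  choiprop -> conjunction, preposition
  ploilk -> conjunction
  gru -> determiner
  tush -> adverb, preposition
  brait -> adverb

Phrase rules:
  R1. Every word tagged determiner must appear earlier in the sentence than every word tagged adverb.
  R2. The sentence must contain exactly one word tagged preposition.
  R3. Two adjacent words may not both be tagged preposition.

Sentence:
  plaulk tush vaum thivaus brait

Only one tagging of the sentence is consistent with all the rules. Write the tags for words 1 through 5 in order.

Candidates per position — 1:plaulk {preposition,adverb}; 2:tush {adverb,preposition}; 3:vaum {preposition}; 4:thivaus {conjunction,preposition}; 5:brait {adverb}.
Position 1: tagging it preposition would leave rule 2 unsatisfiable, so it must be adverb.
Position 2: tagging it preposition would leave rule 2 unsatisfiable, so it must be adverb.
Position 4: tagging it preposition would leave rule 2 unsatisfiable, so it must be conjunction.
The only consistent sequence is: adverb adverb preposition conjunction adverb.
Checking: rule 1 holds; rule 2 holds; rule 3 holds.

adverb adverb preposition conjunction adverb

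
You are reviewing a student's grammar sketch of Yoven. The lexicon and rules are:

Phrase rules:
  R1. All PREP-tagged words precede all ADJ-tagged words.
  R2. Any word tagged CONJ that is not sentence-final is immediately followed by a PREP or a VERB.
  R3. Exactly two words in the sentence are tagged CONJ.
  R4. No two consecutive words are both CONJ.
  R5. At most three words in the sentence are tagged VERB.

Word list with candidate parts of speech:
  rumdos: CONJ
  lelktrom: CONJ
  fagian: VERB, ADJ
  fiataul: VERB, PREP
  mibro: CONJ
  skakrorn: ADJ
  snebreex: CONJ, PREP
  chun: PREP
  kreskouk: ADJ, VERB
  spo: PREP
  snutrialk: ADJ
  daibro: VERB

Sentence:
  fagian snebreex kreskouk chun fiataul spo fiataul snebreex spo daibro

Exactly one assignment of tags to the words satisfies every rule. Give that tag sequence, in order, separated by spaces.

Candidates per position — 1:fagian {VERB,ADJ}; 2:snebreex {CONJ,PREP}; 3:kreskouk {ADJ,VERB}; 4:chun {PREP}; 5:fiataul {VERB,PREP}; 6:spo {PREP}; 7:fiataul {VERB,PREP}; 8:snebreex {CONJ,PREP}; 9:spo {PREP}; 10:daibro {VERB}.
If word 1 were ADJ, no tagging could satisfy rule 1; so word 1 is VERB.
If word 2 were PREP, no tagging could satisfy rule 3; so word 2 is CONJ.
If word 3 were ADJ, no tagging could satisfy rule 1; so word 3 is VERB.
If word 5 were VERB, no tagging could satisfy rule 5; so word 5 is PREP.
If word 7 were VERB, no tagging could satisfy rule 5; so word 7 is PREP.
If word 8 were PREP, no tagging could satisfy rule 3; so word 8 is CONJ.
The unique satisfying tagging is: VERB CONJ VERB PREP PREP PREP PREP CONJ PREP VERB.
Checking: rule 1 ✓; rule 2 ✓; rule 3 ✓; rule 4 ✓; rule 5 ✓.

VERB CONJ VERB PREP PREP PREP PREP CONJ PREP VERB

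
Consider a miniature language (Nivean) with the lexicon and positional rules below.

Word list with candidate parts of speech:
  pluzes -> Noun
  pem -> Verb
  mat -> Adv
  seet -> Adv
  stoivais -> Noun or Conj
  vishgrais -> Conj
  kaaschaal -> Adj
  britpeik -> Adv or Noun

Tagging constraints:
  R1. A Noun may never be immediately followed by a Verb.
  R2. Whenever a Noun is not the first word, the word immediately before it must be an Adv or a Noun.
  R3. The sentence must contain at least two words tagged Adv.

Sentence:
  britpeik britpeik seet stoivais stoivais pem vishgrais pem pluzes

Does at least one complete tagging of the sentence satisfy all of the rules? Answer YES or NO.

Candidates per position — 1:britpeik {Adv,Noun}; 2:britpeik {Adv,Noun}; 3:seet {Adv}; 4:stoivais {Noun,Conj}; 5:stoivais {Noun,Conj}; 6:pem {Verb}; 7:vishgrais {Conj}; 8:pem {Verb}; 9:pluzes {Noun}.
Rule 2 cannot be satisfied by any choice of tags from the lexicon.
So there is no consistent tagging.

NO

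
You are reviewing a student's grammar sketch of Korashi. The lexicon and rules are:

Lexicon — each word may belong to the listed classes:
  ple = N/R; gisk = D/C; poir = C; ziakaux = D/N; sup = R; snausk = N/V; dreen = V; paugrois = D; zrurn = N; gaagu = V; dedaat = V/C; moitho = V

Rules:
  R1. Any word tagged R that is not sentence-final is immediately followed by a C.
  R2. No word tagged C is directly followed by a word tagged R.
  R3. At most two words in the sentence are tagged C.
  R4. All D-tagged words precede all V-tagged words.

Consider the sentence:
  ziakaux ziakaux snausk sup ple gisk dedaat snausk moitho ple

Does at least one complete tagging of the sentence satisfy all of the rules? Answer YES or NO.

Candidates per position — 1:ziakaux {D,N}; 2:ziakaux {D,N}; 3:snausk {N,V}; 4:sup {R}; 5:ple {N,R}; 6:gisk {D,C}; 7:dedaat {V,C}; 8:snausk {N,V}; 9:moitho {V}; 10:ple {N,R}.
Rule 1 cannot be satisfied by any choice of tags from the lexicon.
So there is no consistent tagging.

NO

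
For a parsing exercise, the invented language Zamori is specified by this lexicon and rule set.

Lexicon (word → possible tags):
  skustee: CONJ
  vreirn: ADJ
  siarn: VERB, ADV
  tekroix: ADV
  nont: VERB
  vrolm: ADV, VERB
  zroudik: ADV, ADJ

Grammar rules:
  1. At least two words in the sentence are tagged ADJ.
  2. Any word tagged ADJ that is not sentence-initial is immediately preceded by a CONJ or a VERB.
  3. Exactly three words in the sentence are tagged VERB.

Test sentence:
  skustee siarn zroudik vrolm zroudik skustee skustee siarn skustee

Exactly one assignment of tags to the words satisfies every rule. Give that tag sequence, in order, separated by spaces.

Candidates per position — 1:skustee {CONJ}; 2:siarn {VERB,ADV}; 3:zroudik {ADV,ADJ}; 4:vrolm {ADV,VERB}; 5:zroudik {ADV,ADJ}; 6:skustee {CONJ}; 7:skustee {CONJ}; 8:siarn {VERB,ADV}; 9:skustee {CONJ}.
If word 2 were ADV, no tagging could satisfy rule 3; so word 2 is VERB.
If word 3 were ADV, no tagging could satisfy rule 1; so word 3 is ADJ.
If word 4 were ADV, no tagging could satisfy rule 3; so word 4 is VERB.
If word 5 were ADV, no tagging could satisfy rule 1; so word 5 is ADJ.
If word 8 were ADV, no tagging could satisfy rule 3; so word 8 is VERB.
That leaves exactly one tagging: CONJ VERB ADJ VERB ADJ CONJ CONJ VERB CONJ.
Check: rule 1 ok; rule 2 ok; rule 3 ok.

CONJ VERB ADJ VERB ADJ CONJ CONJ VERB CONJ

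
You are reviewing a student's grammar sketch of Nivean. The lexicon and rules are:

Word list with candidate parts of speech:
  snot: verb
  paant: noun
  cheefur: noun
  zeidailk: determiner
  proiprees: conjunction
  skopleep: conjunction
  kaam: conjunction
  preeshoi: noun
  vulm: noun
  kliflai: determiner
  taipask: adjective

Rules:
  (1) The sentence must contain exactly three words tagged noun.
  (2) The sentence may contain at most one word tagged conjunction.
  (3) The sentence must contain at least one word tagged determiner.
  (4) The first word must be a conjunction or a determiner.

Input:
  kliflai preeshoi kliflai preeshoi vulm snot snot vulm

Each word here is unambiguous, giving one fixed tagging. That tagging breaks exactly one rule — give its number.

Fixed tagging: determiner noun determiner noun noun verb verb noun.
Applying the rules: R1 fail, R2 pass, R3 pass, R4 pass.
Only rule 1 fails.

1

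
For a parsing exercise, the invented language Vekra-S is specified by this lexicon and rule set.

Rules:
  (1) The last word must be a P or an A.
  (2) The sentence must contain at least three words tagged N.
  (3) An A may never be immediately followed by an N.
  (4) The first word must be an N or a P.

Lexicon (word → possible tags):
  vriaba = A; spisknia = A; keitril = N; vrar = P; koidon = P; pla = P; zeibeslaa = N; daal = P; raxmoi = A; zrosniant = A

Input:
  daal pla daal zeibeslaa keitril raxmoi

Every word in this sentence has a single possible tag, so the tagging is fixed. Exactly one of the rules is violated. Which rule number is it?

2

Fixed tagging: P P P N N A.
Checking each rule: R1 ✓, R2 ✗, R3 ✓, R4 ✓.
Only rule 2 fails.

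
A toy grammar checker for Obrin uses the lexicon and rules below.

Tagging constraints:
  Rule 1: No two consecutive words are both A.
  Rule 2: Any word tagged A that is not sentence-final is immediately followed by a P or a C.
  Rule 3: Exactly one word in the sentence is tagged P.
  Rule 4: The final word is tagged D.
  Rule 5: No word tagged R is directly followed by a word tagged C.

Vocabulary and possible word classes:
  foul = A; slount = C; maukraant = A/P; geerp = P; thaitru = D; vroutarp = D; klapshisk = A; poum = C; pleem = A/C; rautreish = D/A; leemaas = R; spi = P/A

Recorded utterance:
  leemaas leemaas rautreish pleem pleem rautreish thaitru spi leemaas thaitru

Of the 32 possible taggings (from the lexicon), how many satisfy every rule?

3

Candidates per position — 1:leemaas {R}; 2:leemaas {R}; 3:rautreish {D,A}; 4:pleem {A,C}; 5:pleem {A,C}; 6:rautreish {D,A}; 7:thaitru {D}; 8:spi {P,A}; 9:leemaas {R}; 10:thaitru {D}.
There are 32 candidate sequences in total.
The sequences that satisfy every rule: R R D A C D D P R D; R R D C C D D P R D; R R A C C D D P R D.
Count = 3.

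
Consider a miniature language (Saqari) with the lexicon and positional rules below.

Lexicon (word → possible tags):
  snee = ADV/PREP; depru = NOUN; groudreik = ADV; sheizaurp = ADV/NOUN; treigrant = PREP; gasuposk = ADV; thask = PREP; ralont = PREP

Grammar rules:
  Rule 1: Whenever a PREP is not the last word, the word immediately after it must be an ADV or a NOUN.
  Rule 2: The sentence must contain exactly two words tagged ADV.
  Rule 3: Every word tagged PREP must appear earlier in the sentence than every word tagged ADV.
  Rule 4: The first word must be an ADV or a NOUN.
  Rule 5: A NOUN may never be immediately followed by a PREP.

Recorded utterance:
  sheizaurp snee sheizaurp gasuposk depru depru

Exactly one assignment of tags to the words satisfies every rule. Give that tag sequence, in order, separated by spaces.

NOUN ADV NOUN ADV NOUN NOUN

Candidates per position — 1:sheizaurp {ADV,NOUN}; 2:snee {ADV,PREP}; 3:sheizaurp {ADV,NOUN}; 4:gasuposk {ADV}; 5:depru {NOUN}; 6:depru {NOUN}.
The remaining ambiguous positions (1, 2, 3) are resolved jointly — only one combination satisfies every rule.
The unique satisfying tagging is: NOUN ADV NOUN ADV NOUN NOUN.
Verifying each rule — rule 1 ok; rule 2 ok; rule 3 ok; rule 4 ok; rule 5 ok.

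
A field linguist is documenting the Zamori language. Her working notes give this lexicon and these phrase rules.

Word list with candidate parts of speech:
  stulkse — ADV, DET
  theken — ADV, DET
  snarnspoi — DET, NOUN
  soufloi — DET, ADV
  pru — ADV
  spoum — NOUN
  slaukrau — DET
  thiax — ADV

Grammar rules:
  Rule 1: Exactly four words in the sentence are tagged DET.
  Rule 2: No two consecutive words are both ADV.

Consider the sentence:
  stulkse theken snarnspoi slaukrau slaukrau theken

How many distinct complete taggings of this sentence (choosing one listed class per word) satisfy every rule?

5

Candidates per position — 1:stulkse {ADV,DET}; 2:theken {ADV,DET}; 3:snarnspoi {DET,NOUN}; 4:slaukrau {DET}; 5:slaukrau {DET}; 6:theken {ADV,DET}.
There are 16 candidate sequences in total.
The sequences that satisfy every rule: ADV DET DET DET DET ADV; ADV DET NOUN DET DET DET; DET ADV DET DET DET ADV; DET ADV NOUN DET DET DET; DET DET NOUN DET DET ADV.
Count = 5.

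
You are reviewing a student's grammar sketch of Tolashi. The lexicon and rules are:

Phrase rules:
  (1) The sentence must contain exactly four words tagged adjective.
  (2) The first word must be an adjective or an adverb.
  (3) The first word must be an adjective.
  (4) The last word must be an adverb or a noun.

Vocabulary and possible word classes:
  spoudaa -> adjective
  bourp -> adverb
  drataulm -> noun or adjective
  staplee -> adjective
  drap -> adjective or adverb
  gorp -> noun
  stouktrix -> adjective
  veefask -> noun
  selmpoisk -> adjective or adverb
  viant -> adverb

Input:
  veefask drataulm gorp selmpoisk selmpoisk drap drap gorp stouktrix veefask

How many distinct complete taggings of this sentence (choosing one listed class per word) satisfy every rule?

0

Candidates per position — 1:veefask {noun}; 2:drataulm {noun,adjective}; 3:gorp {noun}; 4:selmpoisk {adjective,adverb}; 5:selmpoisk {adjective,adverb}; 6:drap {adjective,adverb}; 7:drap {adjective,adverb}; 8:gorp {noun}; 9:stouktrix {adjective}; 10:veefask {noun}.
There are 32 candidate sequences in total.
Rule 2 cannot be satisfied by any choice of tags from the lexicon.
So there is no consistent tagging.
Count = 0.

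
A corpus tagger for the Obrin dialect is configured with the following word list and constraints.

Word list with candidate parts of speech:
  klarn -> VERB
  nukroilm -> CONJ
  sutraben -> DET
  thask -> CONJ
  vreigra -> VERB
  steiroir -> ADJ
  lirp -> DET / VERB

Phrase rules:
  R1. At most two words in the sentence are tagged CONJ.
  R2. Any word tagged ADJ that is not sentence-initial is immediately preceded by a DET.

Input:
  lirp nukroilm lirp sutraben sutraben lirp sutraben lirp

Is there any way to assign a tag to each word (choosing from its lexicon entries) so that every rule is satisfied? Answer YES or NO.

Candidates per position — 1:lirp {DET,VERB}; 2:nukroilm {CONJ}; 3:lirp {DET,VERB}; 4:sutraben {DET}; 5:sutraben {DET}; 6:lirp {DET,VERB}; 7:sutraben {DET}; 8:lirp {DET,VERB}.
One satisfying assignment: VERB CONJ VERB DET DET DET DET VERB.
Checking: rule 1 ok; rule 2 ok.

YES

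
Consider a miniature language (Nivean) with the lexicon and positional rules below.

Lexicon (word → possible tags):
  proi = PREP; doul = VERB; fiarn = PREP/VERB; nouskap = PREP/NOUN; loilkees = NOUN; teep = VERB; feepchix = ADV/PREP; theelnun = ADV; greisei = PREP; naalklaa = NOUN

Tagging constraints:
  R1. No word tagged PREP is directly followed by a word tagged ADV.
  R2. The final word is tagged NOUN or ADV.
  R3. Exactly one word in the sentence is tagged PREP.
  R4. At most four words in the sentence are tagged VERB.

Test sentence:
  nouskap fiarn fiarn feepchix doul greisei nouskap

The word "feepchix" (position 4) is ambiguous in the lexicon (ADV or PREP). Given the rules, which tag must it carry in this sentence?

ADV

Candidates per position — 1:nouskap {PREP,NOUN}; 2:fiarn {PREP,VERB}; 3:fiarn {PREP,VERB}; 4:feepchix {ADV,PREP}; 5:doul {VERB}; 6:greisei {PREP}; 7:nouskap {PREP,NOUN}.
If word 1 were PREP, no tagging could satisfy rule 3; so word 1 is NOUN.
If word 2 were PREP, no tagging could satisfy rule 3; so word 2 is VERB.
If word 3 were PREP, no tagging could satisfy rule 3; so word 3 is VERB.
If word 4 were PREP, no tagging could satisfy rule 3; so word 4 is ADV.
If word 7 were PREP, no tagging could satisfy rule 2; so word 7 is NOUN.
So the tagging must be: NOUN VERB VERB ADV VERB PREP NOUN.
Checking: rule 1 holds; rule 2 holds; rule 3 holds; rule 4 holds.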